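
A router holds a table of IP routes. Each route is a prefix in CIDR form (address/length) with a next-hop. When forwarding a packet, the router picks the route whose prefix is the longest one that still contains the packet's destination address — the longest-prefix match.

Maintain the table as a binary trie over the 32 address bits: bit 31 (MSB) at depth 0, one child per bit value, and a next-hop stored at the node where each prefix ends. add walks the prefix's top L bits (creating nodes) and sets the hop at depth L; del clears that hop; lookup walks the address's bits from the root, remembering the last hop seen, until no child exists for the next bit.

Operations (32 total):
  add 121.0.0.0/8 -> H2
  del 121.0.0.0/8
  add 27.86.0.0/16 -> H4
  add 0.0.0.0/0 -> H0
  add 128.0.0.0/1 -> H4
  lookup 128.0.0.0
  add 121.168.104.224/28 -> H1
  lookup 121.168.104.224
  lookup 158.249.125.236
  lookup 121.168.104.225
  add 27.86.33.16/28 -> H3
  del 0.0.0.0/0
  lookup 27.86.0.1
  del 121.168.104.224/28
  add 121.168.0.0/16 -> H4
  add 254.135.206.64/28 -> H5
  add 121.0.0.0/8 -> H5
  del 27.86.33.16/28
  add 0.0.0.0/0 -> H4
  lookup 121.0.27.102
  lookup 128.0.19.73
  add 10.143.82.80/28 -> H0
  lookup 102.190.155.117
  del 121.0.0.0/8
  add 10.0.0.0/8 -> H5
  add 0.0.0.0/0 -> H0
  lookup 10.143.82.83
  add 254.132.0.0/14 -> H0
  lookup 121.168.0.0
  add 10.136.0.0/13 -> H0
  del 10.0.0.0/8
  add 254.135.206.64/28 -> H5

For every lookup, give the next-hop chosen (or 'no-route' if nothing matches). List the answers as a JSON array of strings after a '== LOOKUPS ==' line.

Process each operation:
  add 121.0.0.0/8 -> H2 at depth 8
  del 121.0.0.0/8 (clear depth 8)
  add 27.86.0.0/16 -> H4 at depth 16
  add 0.0.0.0/0 -> H0 at depth 0
  add 128.0.0.0/1 -> H4 at depth 1
  Q 128.0.0.0: descend 1 ; hops seen [H0,H4] ; pick H4
  add 121.168.104.224/28 -> H1 at depth 28
  Q 121.168.104.224: descend 0111100110101000011010001110 ; hops seen [H0,H1] ; pick H1
  Q 158.249.125.236: descend 1 ; hops seen [H0,H4] ; pick H4
  Q 121.168.104.225: descend 0111100110101000011010001110 ; hops seen [H0,H1] ; pick H1
  add 27.86.33.16/28 -> H3 at depth 28
  del 0.0.0.0/0 (clear depth 0)
  Q 27.86.0.1: descend 000110110101011000 ; hops seen [H4] ; pick H4
  del 121.168.104.224/28 (clear depth 28)
  add 121.168.0.0/16 -> H4 at depth 16
  add 254.135.206.64/28 -> H5 at depth 28
  add 121.0.0.0/8 -> H5 at depth 8
  del 27.86.33.16/28 (clear depth 28)
  add 0.0.0.0/0 -> H4 at depth 0
  Q 121.0.27.102: descend 01111001 ; hops seen [H4,H5] ; pick H5
  Q 128.0.19.73: descend 1 ; hops seen [H4,H4] ; pick H4
  add 10.143.82.80/28 -> H0 at depth 28
  Q 102.190.155.117: descend 011 ; hops seen [H4] ; pick H4
  del 121.0.0.0/8 (clear depth 8)
  add 10.0.0.0/8 -> H5 at depth 8
  add 0.0.0.0/0 -> H0 at depth 0
  Q 10.143.82.83: descend 0000101010001111010100100101 ; hops seen [H0,H5,H0] ; pick H0
  add 254.132.0.0/14 -> H0 at depth 14
  Q 121.168.0.0: descend 01111001101010000 ; hops seen [H0,H4] ; pick H4
  add 10.136.0.0/13 -> H0 at depth 13
  del 10.0.0.0/8 (clear depth 8)
  add 254.135.206.64/28 -> H5 at depth 28

== LOOKUPS ==
["H4","H1","H4","H1","H4","H5","H4","H4","H0","H4"]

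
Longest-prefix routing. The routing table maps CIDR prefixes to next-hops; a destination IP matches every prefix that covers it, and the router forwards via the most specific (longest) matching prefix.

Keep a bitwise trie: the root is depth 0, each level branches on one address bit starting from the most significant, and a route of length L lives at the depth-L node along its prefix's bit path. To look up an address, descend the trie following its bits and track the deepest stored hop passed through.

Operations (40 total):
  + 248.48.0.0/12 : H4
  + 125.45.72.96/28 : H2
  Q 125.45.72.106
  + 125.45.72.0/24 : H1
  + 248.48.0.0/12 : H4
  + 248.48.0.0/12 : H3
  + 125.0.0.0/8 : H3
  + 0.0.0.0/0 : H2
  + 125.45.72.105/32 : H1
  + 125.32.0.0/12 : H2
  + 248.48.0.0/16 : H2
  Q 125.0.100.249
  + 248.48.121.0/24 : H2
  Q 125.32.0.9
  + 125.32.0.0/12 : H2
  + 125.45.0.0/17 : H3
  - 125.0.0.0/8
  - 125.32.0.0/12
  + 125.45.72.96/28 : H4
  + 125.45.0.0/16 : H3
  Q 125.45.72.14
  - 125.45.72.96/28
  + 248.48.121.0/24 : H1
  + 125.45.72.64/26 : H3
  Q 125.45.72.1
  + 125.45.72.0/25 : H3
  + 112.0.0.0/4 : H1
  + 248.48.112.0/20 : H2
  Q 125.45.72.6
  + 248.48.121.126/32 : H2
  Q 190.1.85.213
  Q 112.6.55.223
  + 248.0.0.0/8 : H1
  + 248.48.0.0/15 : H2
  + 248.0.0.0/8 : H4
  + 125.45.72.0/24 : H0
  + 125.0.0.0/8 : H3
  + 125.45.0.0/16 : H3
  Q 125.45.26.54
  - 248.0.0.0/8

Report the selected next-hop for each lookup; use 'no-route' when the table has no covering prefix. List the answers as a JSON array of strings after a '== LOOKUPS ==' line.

Trace:
  + 248.48.0.0/12 (H4) depth=12
  + 125.45.72.96/28 (H2) depth=28
  Q 125.45.72.106: descend 0111110100101101010010000110 ; hops seen [H2] ; pick H2
  + 125.45.72.0/24 (H1) depth=24
  + 248.48.0.0/12 (H4) depth=12
  + 248.48.0.0/12 (H3) depth=12
  + 125.0.0.0/8 (H3) depth=8
  + 0.0.0.0/0 (H2) depth=0
  + 125.45.72.105/32 (H1) depth=32
  + 125.32.0.0/12 (H2) depth=12
  + 248.48.0.0/16 (H2) depth=16
  Q 125.0.100.249: descend 0111110100 ; hops seen [H2,H3] ; pick H3
  + 248.48.121.0/24 (H2) depth=24
  Q 125.32.0.9: descend 011111010010 ; hops seen [H2,H3,H2] ; pick H2
  + 125.32.0.0/12 (H2) depth=12
  + 125.45.0.0/17 (H3) depth=17
  del 125.0.0.0/8 (clear depth 8)
  del 125.32.0.0/12 (clear depth 12)
  + 125.45.72.96/28 (H4) depth=28
  + 125.45.0.0/16 (H3) depth=16
  Q 125.45.72.14: descend 0111110100101101010010000 ; hops seen [H2,H3,H3,H1] ; pick H1
  del 125.45.72.96/28 (clear depth 28)
  + 248.48.121.0/24 (H1) depth=24
  + 125.45.72.64/26 (H3) depth=26
  Q 125.45.72.1: descend 0111110100101101010010000 ; hops seen [H2,H3,H3,H1] ; pick H1
  + 125.45.72.0/25 (H3) depth=25
  + 112.0.0.0/4 (H1) depth=4
  + 248.48.112.0/20 (H2) depth=20
  Q 125.45.72.6: descend 0111110100101101010010000 ; hops seen [H2,H1,H3,H3,H1,H3] ; pick H3
  + 248.48.121.126/32 (H2) depth=32
  Q 190.1.85.213: descend 1 ; hops seen [H2] ; pick H2
  Q 112.6.55.223: descend 0111 ; hops seen [H2,H1] ; pick H1
  + 248.0.0.0/8 (H1) depth=8
  + 248.48.0.0/15 (H2) depth=15
  + 248.0.0.0/8 (H4) depth=8
  + 125.45.72.0/24 (H0) depth=24
  + 125.0.0.0/8 (H3) depth=8
  + 125.45.0.0/16 (H3) depth=16
  Q 125.45.26.54: descend 01111101001011010 ; hops seen [H2,H1,H3,H3,H3] ; pick H3
  del 248.0.0.0/8 (clear depth 8)

== LOOKUPS ==
["H2","H3","H2","H1","H1","H3","H2","H1","H3"]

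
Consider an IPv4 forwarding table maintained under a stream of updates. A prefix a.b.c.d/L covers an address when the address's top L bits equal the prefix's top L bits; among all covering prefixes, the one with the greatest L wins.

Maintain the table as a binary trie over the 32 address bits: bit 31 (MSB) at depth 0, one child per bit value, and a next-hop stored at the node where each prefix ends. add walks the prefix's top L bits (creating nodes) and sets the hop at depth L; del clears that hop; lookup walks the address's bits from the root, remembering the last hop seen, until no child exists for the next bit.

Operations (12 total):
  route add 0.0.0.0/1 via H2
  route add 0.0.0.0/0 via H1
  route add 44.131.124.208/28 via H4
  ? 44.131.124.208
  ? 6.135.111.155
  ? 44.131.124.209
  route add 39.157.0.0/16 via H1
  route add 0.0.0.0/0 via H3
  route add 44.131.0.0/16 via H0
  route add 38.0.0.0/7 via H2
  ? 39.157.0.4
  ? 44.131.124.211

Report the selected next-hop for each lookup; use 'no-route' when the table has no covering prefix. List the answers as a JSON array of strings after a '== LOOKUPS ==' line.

Process each operation:
  + 0.0.0.0/1 (H2) depth=1
  + 0.0.0.0/0 (H1) depth=0
  + 44.131.124.208/28 (H4) depth=28
  lookup 44.131.124.208: bits 0010110010000011011111001101 walk d0:H1→d1:H2→d2:-→d3:-→d4:-→d5:-→d6:-→d7:-→d8:-→d9:-→d10:-→d11:-→d12:-→d13:-→d14:-→d15:-→d16:-→d17:-→d18:-→d19:-→d20:-→d21:-→d22:-→d23:-→d24:-→d25:-→d26:-→d27:-→d28:H4 -> H4
  lookup 6.135.111.155: bits 00 walk d0:H1→d1:H2→d2:- -> H2
  lookup 44.131.124.209: bits 0010110010000011011111001101 walk d0:H1→d1:H2→d2:-→d3:-→d4:-→d5:-→d6:-→d7:-→d8:-→d9:-→d10:-→d11:-→d12:-→d13:-→d14:-→d15:-→d16:-→d17:-→d18:-→d19:-→d20:-→d21:-→d22:-→d23:-→d24:-→d25:-→d26:-→d27:-→d28:H4 -> H4
  + 39.157.0.0/16 (H1) depth=16
  + 0.0.0.0/0 (H3) depth=0
  + 44.131.0.0/16 (H0) depth=16
  + 38.0.0.0/7 (H2) depth=7
  lookup 39.157.0.4: bits 0010011110011101 walk d0:H3→d1:H2→d2:-→d3:-→d4:-→d5:-→d6:-→d7:H2→d8:-→d9:-→d10:-→d11:-→d12:-→d13:-→d14:-→d15:-→d16:H1 -> H1
  lookup 44.131.124.211: bits 0010110010000011011111001101 walk d0:H3→d1:H2→d2:-→d3:-→d4:-→d5:-→d6:-→d7:-→d8:-→d9:-→d10:-→d11:-→d12:-→d13:-→d14:-→d15:-→d16:H0→d17:-→d18:-→d19:-→d20:-→d21:-→d22:-→d23:-→d24:-→d25:-→d26:-→d27:-→d28:H4 -> H4

== LOOKUPS ==
["H4","H2","H4","H1","H4"]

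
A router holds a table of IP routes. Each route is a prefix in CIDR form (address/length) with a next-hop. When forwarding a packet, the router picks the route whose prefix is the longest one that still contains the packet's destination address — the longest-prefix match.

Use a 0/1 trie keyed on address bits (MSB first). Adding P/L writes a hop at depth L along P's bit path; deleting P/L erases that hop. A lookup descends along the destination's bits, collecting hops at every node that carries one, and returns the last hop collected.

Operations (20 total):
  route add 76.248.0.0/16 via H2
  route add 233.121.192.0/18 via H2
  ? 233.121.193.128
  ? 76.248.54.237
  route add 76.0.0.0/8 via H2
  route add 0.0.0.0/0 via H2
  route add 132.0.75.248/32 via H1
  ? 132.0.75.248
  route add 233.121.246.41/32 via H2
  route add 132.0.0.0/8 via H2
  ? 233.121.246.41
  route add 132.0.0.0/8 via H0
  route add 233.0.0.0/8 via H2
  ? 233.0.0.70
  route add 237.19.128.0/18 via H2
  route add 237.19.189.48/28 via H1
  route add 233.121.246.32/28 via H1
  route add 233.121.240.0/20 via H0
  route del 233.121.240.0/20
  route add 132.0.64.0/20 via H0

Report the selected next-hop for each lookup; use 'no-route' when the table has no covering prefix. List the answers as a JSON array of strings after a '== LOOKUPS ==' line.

Apply in order:
  add 76.248.0.0/16 -> H2 at depth 16
  add 233.121.192.0/18 -> H2 at depth 18
  ? 233.121.193.128  path d0:-→d1:-→d2:-→d3:-→d4:-→d5:-→d6:-→d7:-→d8:-→d9:-→d10:-→d11:-→d12:-→d13:-→d14:-→d15:-→d16:-→d17:-→d18:H2  best=H2
  ? 76.248.54.237  path d0:-→d1:-→d2:-→d3:-→d4:-→d5:-→d6:-→d7:-→d8:-→d9:-→d10:-→d11:-→d12:-→d13:-→d14:-→d15:-→d16:H2  best=H2
  add 76.0.0.0/8 -> H2 at depth 8
  add 0.0.0.0/0 -> H2 at depth 0
  add 132.0.75.248/32 -> H1 at depth 32
  ? 132.0.75.248  path d0:H2→d1:-→d2:-→d3:-→d4:-→d5:-→d6:-→d7:-→d8:-→d9:-→d10:-→d11:-→d12:-→d13:-→d14:-→d15:-→d16:-→d17:-→d18:-→d19:-→d20:-→d21:-→d22:-→d23:-→d24:-→d25:-→d26:-→d27:-→d28:-→d29:-→d30:-→d31:-→d32:H1  best=H1
  add 233.121.246.41/32 -> H2 at depth 32
  add 132.0.0.0/8 -> H2 at depth 8
  ? 233.121.246.41  path d0:H2→d1:-→d2:-→d3:-→d4:-→d5:-→d6:-→d7:-→d8:-→d9:-→d10:-→d11:-→d12:-→d13:-→d14:-→d15:-→d16:-→d17:-→d18:H2→d19:-→d20:-→d21:-→d22:-→d23:-→d24:-→d25:-→d26:-→d27:-→d28:-→d29:-→d30:-→d31:-→d32:H2  best=H2
  add 132.0.0.0/8 -> H0 at depth 8
  add 233.0.0.0/8 -> H2 at depth 8
  ? 233.0.0.70  path d0:H2→d1:-→d2:-→d3:-→d4:-→d5:-→d6:-→d7:-→d8:H2→d9:-  best=H2
  add 237.19.128.0/18 -> H2 at depth 18
  add 237.19.189.48/28 -> H1 at depth 28
  add 233.121.246.32/28 -> H1 at depth 28
  add 233.121.240.0/20 -> H0 at depth 20
  del 233.121.240.0/20 (clear depth 20)
  add 132.0.64.0/20 -> H0 at depth 20

== LOOKUPS ==
["H2","H2","H1","H2","H2"]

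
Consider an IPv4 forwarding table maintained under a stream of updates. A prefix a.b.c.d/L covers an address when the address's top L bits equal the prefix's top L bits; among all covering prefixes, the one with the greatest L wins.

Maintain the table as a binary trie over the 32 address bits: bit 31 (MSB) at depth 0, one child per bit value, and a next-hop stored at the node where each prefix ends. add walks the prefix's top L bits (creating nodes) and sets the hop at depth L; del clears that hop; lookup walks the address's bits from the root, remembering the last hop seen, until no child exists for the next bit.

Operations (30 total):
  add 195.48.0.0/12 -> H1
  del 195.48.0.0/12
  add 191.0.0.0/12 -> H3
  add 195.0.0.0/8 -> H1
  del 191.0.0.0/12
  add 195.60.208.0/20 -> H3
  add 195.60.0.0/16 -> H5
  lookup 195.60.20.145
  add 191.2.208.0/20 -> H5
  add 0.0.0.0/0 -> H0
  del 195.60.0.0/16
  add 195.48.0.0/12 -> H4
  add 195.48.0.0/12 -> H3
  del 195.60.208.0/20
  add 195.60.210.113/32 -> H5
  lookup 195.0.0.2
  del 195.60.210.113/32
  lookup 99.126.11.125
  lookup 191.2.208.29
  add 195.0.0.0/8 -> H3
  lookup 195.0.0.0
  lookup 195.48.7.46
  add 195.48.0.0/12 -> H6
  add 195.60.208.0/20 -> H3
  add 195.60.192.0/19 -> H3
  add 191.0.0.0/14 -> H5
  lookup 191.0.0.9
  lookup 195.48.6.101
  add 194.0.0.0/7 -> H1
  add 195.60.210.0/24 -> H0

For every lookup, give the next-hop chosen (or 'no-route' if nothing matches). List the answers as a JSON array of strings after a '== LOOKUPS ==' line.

Trace:
  + 195.48.0.0/12 (H1) depth=12
  - 195.48.0.0/12 clear@12
  + 191.0.0.0/12 (H3) depth=12
  + 195.0.0.0/8 (H1) depth=8
  - 191.0.0.0/12 clear@12
  + 195.60.208.0/20 (H3) depth=20
  + 195.60.0.0/16 (H5) depth=16
  lookup 195.60.20.145: bits 1100001100111100 walk d0:-→d1:-→d2:-→d3:-→d4:-→d5:-→d6:-→d7:-→d8:H1→d9:-→d10:-→d11:-→d12:-→d13:-→d14:-→d15:-→d16:H5 -> H5
  + 191.2.208.0/20 (H5) depth=20
  + 0.0.0.0/0 (H0) depth=0
  - 195.60.0.0/16 clear@16
  + 195.48.0.0/12 (H4) depth=12
  + 195.48.0.0/12 (H3) depth=12
  - 195.60.208.0/20 clear@20
  + 195.60.210.113/32 (H5) depth=32
  lookup 195.0.0.2: bits 1100001100 walk d0:H0→d1:-→d2:-→d3:-→d4:-→d5:-→d6:-→d7:-→d8:H1→d9:-→d10:- -> H1
  - 195.60.210.113/32 clear@32
  lookup 99.126.11.125: bits ε walk d0:H0 -> H0
  lookup 191.2.208.29: bits 10111111000000101101 walk d0:H0→d1:-→d2:-→d3:-→d4:-→d5:-→d6:-→d7:-→d8:-→d9:-→d10:-→d11:-→d12:-→d13:-→d14:-→d15:-→d16:-→d17:-→d18:-→d19:-→d20:H5 -> H5
  + 195.0.0.0/8 (H3) depth=8
  lookup 195.0.0.0: bits 1100001100 walk d0:H0→d1:-→d2:-→d3:-→d4:-→d5:-→d6:-→d7:-→d8:H3→d9:-→d10:- -> H3
  lookup 195.48.7.46: bits 110000110011 walk d0:H0→d1:-→d2:-→d3:-→d4:-→d5:-→d6:-→d7:-→d8:H3→d9:-→d10:-→d11:-→d12:H3 -> H3
  + 195.48.0.0/12 (H6) depth=12
  + 195.60.208.0/20 (H3) depth=20
  + 195.60.192.0/19 (H3) depth=19
  + 191.0.0.0/14 (H5) depth=14
  lookup 191.0.0.9: bits 10111111000000 walk d0:H0→d1:-→d2:-→d3:-→d4:-→d5:-→d6:-→d7:-→d8:-→d9:-→d10:-→d11:-→d12:-→d13:-→d14:H5 -> H5
  lookup 195.48.6.101: bits 110000110011 walk d0:H0→d1:-→d2:-→d3:-→d4:-→d5:-→d6:-→d7:-→d8:H3→d9:-→d10:-→d11:-→d12:H6 -> H6
  + 194.0.0.0/7 (H1) depth=7
  + 195.60.210.0/24 (H0) depth=24

== LOOKUPS ==
["H5","H1","H0","H5","H3","H3","H5","H6"]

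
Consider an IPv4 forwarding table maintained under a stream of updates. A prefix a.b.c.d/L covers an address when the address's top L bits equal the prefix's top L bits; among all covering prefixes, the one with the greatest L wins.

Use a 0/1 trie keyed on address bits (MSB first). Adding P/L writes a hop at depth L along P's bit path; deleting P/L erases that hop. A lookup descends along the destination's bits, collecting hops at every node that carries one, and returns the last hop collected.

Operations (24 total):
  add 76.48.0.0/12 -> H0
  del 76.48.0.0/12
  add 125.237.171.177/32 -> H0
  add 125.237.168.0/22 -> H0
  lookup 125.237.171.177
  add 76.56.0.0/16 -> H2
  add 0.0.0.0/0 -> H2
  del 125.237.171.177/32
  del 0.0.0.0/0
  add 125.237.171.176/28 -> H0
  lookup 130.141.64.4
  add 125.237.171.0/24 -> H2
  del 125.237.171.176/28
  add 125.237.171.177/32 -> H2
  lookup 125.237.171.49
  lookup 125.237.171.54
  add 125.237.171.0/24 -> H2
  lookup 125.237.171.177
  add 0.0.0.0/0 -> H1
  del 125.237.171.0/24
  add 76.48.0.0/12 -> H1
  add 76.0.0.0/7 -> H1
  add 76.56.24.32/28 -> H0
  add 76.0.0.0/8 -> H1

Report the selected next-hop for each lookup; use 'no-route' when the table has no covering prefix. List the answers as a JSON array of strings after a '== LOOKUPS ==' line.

Process each operation:
  add 76.48.0.0/12 -> H0 at depth 12
  del 76.48.0.0/12 (clear depth 12)
  add 125.237.171.177/32 -> H0 at depth 32
  add 125.237.168.0/22 -> H0 at depth 22
  Q 125.237.171.177: descend 01111101111011011010101110110001 ; hops seen [H0,H0] ; pick H0
  add 76.56.0.0/16 -> H2 at depth 16
  add 0.0.0.0/0 -> H2 at depth 0
  del 125.237.171.177/32 (clear depth 32)
  del 0.0.0.0/0 (clear depth 0)
  add 125.237.171.176/28 -> H0 at depth 28
  Q 130.141.64.4: descend ε ; hops seen [∅] ; pick no-route
  add 125.237.171.0/24 -> H2 at depth 24
  del 125.237.171.176/28 (clear depth 28)
  add 125.237.171.177/32 -> H2 at depth 32
  Q 125.237.171.49: descend 011111011110110110101011 ; hops seen [H0,H2] ; pick H2
  Q 125.237.171.54: descend 011111011110110110101011 ; hops seen [H0,H2] ; pick H2
  add 125.237.171.0/24 -> H2 at depth 24
  Q 125.237.171.177: descend 01111101111011011010101110110001 ; hops seen [H0,H2,H2] ; pick H2
  add 0.0.0.0/0 -> H1 at depth 0
  del 125.237.171.0/24 (clear depth 24)
  add 76.48.0.0/12 -> H1 at depth 12
  add 76.0.0.0/7 -> H1 at depth 7
  add 76.56.24.32/28 -> H0 at depth 28
  add 76.0.0.0/8 -> H1 at depth 8

== LOOKUPS ==
["H0","no-route","H2","H2","H2"]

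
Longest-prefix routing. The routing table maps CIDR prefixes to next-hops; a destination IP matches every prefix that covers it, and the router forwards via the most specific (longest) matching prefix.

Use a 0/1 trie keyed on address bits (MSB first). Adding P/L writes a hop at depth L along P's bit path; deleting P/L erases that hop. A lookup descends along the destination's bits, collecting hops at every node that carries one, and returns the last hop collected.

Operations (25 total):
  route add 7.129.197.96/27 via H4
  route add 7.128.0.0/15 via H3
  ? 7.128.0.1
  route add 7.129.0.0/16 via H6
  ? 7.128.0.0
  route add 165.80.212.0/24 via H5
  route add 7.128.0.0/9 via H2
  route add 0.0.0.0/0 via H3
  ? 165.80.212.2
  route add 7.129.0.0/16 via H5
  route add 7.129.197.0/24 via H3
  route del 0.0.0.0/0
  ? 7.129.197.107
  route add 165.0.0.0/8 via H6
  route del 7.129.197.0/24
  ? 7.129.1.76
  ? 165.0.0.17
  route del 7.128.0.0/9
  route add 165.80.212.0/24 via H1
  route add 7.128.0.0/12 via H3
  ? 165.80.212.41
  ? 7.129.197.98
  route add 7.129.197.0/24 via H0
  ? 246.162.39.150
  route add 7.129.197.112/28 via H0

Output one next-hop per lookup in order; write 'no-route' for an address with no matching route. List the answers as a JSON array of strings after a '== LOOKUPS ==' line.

Trace:
  add 7.129.197.96/27 -> H4 at depth 27
  add 7.128.0.0/15 -> H3 at depth 15
  lookup 7.128.0.1: bits 000001111000000 walk d0:-→d1:-→d2:-→d3:-→d4:-→d5:-→d6:-→d7:-→d8:-→d9:-→d10:-→d11:-→d12:-→d13:-→d14:-→d15:H3 -> H3
  add 7.129.0.0/16 -> H6 at depth 16
  lookup 7.128.0.0: bits 000001111000000 walk d0:-→d1:-→d2:-→d3:-→d4:-→d5:-→d6:-→d7:-→d8:-→d9:-→d10:-→d11:-→d12:-→d13:-→d14:-→d15:H3 -> H3
  add 165.80.212.0/24 -> H5 at depth 24
  add 7.128.0.0/9 -> H2 at depth 9
  add 0.0.0.0/0 -> H3 at depth 0
  lookup 165.80.212.2: bits 101001010101000011010100 walk d0:H3→d1:-→d2:-→d3:-→d4:-→d5:-→d6:-→d7:-→d8:-→d9:-→d10:-→d11:-→d12:-→d13:-→d14:-→d15:-→d16:-→d17:-→d18:-→d19:-→d20:-→d21:-→d22:-→d23:-→d24:H5 -> H5
  add 7.129.0.0/16 -> H5 at depth 16
  add 7.129.197.0/24 -> H3 at depth 24
  - 0.0.0.0/0 clear@0
  lookup 7.129.197.107: bits 000001111000000111000101011 walk d0:-→d1:-→d2:-→d3:-→d4:-→d5:-→d6:-→d7:-→d8:-→d9:H2→d10:-→d11:-→d12:-→d13:-→d14:-→d15:H3→d16:H5→d17:-→d18:-→d19:-→d20:-→d21:-→d22:-→d23:-→d24:H3→d25:-→d26:-→d27:H4 -> H4
  add 165.0.0.0/8 -> H6 at depth 8
  - 7.129.197.0/24 clear@24
  lookup 7.129.1.76: bits 0000011110000001 walk d0:-→d1:-→d2:-→d3:-→d4:-→d5:-→d6:-→d7:-→d8:-→d9:H2→d10:-→d11:-→d12:-→d13:-→d14:-→d15:H3→d16:H5 -> H5
  lookup 165.0.0.17: bits 101001010 walk d0:-→d1:-→d2:-→d3:-→d4:-→d5:-→d6:-→d7:-→d8:H6→d9:- -> H6
  - 7.128.0.0/9 clear@9
  add 165.80.212.0/24 -> H1 at depth 24
  add 7.128.0.0/12 -> H3 at depth 12
  lookup 165.80.212.41: bits 101001010101000011010100 walk d0:-→d1:-→d2:-→d3:-→d4:-→d5:-→d6:-→d7:-→d8:H6→d9:-→d10:-→d11:-→d12:-→d13:-→d14:-→d15:-→d16:-→d17:-→d18:-→d19:-→d20:-→d21:-→d22:-→d23:-→d24:H1 -> H1
  lookup 7.129.197.98: bits 000001111000000111000101011 walk d0:-→d1:-→d2:-→d3:-→d4:-→d5:-→d6:-→d7:-→d8:-→d9:-→d10:-→d11:-→d12:H3→d13:-→d14:-→d15:H3→d16:H5→d17:-→d18:-→d19:-→d20:-→d21:-→d22:-→d23:-→d24:-→d25:-→d26:-→d27:H4 -> H4
  add 7.129.197.0/24 -> H0 at depth 24
  lookup 246.162.39.150: bits 1 walk d0:-→d1:- -> no-route
  add 7.129.197.112/28 -> H0 at depth 28

== LOOKUPS ==
["H3","H3","H5","H4","H5","H6","H1","H4","no-route"]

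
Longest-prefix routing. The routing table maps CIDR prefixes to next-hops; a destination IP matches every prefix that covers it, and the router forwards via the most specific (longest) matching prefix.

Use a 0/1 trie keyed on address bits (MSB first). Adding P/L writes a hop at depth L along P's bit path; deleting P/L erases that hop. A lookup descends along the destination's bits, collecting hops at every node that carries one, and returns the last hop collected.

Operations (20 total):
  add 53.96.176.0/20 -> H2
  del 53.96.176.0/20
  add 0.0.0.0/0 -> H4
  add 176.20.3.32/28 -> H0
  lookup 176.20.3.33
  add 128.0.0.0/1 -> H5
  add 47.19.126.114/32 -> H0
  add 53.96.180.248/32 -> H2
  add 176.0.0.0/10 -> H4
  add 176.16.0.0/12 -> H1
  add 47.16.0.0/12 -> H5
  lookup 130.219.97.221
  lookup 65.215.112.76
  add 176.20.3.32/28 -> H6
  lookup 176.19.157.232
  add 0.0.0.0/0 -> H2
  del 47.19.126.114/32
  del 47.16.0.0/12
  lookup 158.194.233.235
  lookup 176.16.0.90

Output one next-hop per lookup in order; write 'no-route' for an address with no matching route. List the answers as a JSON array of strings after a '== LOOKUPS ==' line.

Process each operation:
  add 53.96.176.0/20 -> H2 at depth 20
  del 53.96.176.0/20 (clear depth 20)
  add 0.0.0.0/0 -> H4 at depth 0
  add 176.20.3.32/28 -> H0 at depth 28
  lookup 176.20.3.33: bits 1011000000010100000000110010 walk d0:H4→d1:-→d2:-→d3:-→d4:-→d5:-→d6:-→d7:-→d8:-→d9:-→d10:-→d11:-→d12:-→d13:-→d14:-→d15:-→d16:-→d17:-→d18:-→d19:-→d20:-→d21:-→d22:-→d23:-→d24:-→d25:-→d26:-→d27:-→d28:H0 -> H0
  add 128.0.0.0/1 -> H5 at depth 1
  add 47.19.126.114/32 -> H0 at depth 32
  add 53.96.180.248/32 -> H2 at depth 32
  add 176.0.0.0/10 -> H4 at depth 10
  add 176.16.0.0/12 -> H1 at depth 12
  add 47.16.0.0/12 -> H5 at depth 12
  lookup 130.219.97.221: bits 10 walk d0:H4→d1:H5→d2:- -> H5
  lookup 65.215.112.76: bits 0 walk d0:H4→d1:- -> H4
  add 176.20.3.32/28 -> H6 at depth 28
  lookup 176.19.157.232: bits 1011000000010 walk d0:H4→d1:H5→d2:-→d3:-→d4:-→d5:-→d6:-→d7:-→d8:-→d9:-→d10:H4→d11:-→d12:H1→d13:- -> H1
  add 0.0.0.0/0 -> H2 at depth 0
  del 47.19.126.114/32 (clear depth 32)
  del 47.16.0.0/12 (clear depth 12)
  lookup 158.194.233.235: bits 10 walk d0:H2→d1:H5→d2:- -> H5
  lookup 176.16.0.90: bits 1011000000010 walk d0:H2→d1:H5→d2:-→d3:-→d4:-→d5:-→d6:-→d7:-→d8:-→d9:-→d10:H4→d11:-→d12:H1→d13:- -> H1

== LOOKUPS ==
["H0","H5","H4","H1","H5","H1"]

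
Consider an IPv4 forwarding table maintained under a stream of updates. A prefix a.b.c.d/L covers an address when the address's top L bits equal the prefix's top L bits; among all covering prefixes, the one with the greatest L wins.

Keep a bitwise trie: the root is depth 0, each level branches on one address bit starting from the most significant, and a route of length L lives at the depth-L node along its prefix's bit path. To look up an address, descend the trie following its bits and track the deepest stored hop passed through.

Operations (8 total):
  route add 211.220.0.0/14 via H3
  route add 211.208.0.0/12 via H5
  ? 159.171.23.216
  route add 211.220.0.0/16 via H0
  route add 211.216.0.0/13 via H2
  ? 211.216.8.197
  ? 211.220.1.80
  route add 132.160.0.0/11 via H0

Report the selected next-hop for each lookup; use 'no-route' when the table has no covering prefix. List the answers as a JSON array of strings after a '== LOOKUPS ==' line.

Trace:
  + 211.220.0.0/14 (H3) depth=14
  + 211.208.0.0/12 (H5) depth=12
  Q 159.171.23.216: descend 1 ; hops seen [∅] ; pick no-route
  + 211.220.0.0/16 (H0) depth=16
  + 211.216.0.0/13 (H2) depth=13
  Q 211.216.8.197: descend 1101001111011 ; hops seen [H5,H2] ; pick H2
  Q 211.220.1.80: descend 1101001111011100 ; hops seen [H5,H2,H3,H0] ; pick H0
  + 132.160.0.0/11 (H0) depth=11

== LOOKUPS ==
["no-route","H2","H0"]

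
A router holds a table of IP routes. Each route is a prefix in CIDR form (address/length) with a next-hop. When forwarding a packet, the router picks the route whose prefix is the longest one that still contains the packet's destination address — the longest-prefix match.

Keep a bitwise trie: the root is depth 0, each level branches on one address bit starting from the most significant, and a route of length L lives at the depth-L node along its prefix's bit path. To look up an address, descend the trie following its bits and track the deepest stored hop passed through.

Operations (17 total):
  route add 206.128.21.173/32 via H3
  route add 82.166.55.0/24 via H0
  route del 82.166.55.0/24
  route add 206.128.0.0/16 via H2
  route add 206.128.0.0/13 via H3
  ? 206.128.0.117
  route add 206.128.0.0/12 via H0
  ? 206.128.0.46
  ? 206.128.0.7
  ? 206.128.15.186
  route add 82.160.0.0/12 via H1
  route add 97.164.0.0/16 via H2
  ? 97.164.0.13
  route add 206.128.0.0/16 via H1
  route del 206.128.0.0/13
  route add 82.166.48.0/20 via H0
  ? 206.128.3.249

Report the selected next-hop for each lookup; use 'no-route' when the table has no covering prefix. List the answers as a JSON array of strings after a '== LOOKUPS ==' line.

Apply in order:
  add 206.128.21.173/32 -> H3 at depth 32
  add 82.166.55.0/24 -> H0 at depth 24
  - 82.166.55.0/24 clear@24
  add 206.128.0.0/16 -> H2 at depth 16
  add 206.128.0.0/13 -> H3 at depth 13
  ? 206.128.0.117  path d0:-→d1:-→d2:-→d3:-→d4:-→d5:-→d6:-→d7:-→d8:-→d9:-→d10:-→d11:-→d12:-→d13:H3→d14:-→d15:-→d16:H2→d17:-→d18:-→d19:-  best=H2
  add 206.128.0.0/12 -> H0 at depth 12
  ? 206.128.0.46  path d0:-→d1:-→d2:-→d3:-→d4:-→d5:-→d6:-→d7:-→d8:-→d9:-→d10:-→d11:-→d12:H0→d13:H3→d14:-→d15:-→d16:H2→d17:-→d18:-→d19:-  best=H2
  ? 206.128.0.7  path d0:-→d1:-→d2:-→d3:-→d4:-→d5:-→d6:-→d7:-→d8:-→d9:-→d10:-→d11:-→d12:H0→d13:H3→d14:-→d15:-→d16:H2→d17:-→d18:-→d19:-  best=H2
  ? 206.128.15.186  path d0:-→d1:-→d2:-→d3:-→d4:-→d5:-→d6:-→d7:-→d8:-→d9:-→d10:-→d11:-→d12:H0→d13:H3→d14:-→d15:-→d16:H2→d17:-→d18:-→d19:-  best=H2
  add 82.160.0.0/12 -> H1 at depth 12
  add 97.164.0.0/16 -> H2 at depth 16
  ? 97.164.0.13  path d0:-→d1:-→d2:-→d3:-→d4:-→d5:-→d6:-→d7:-→d8:-→d9:-→d10:-→d11:-→d12:-→d13:-→d14:-→d15:-→d16:H2  best=H2
  add 206.128.0.0/16 -> H1 at depth 16
  - 206.128.0.0/13 clear@13
  add 82.166.48.0/20 -> H0 at depth 20
  ? 206.128.3.249  path d0:-→d1:-→d2:-→d3:-→d4:-→d5:-→d6:-→d7:-→d8:-→d9:-→d10:-→d11:-→d12:H0→d13:-→d14:-→d15:-→d16:H1→d17:-→d18:-→d19:-  best=H1

== LOOKUPS ==
["H2","H2","H2","H2","H2","H1"]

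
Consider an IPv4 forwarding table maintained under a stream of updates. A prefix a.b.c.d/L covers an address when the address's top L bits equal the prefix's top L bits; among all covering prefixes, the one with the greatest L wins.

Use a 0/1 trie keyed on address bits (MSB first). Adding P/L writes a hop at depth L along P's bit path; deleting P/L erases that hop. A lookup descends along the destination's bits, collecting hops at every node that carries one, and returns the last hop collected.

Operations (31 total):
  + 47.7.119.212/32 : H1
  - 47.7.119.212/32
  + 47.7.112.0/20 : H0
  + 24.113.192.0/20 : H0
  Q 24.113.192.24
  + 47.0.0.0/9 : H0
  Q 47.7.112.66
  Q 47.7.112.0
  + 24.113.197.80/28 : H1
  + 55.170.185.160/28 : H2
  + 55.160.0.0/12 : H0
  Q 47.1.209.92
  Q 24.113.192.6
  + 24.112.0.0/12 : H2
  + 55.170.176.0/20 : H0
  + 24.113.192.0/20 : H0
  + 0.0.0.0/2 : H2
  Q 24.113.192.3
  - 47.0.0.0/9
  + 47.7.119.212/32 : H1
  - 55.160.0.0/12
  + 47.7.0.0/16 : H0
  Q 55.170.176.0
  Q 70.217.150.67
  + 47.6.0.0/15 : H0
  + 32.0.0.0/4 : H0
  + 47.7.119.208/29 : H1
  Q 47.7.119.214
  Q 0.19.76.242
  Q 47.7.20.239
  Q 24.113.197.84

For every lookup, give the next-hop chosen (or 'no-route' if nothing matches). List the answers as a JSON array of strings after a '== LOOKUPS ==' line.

Process each operation:
  add 47.7.119.212/32 -> H1 at depth 32
  - 47.7.119.212/32 clear@32
  add 47.7.112.0/20 -> H0 at depth 20
  add 24.113.192.0/20 -> H0 at depth 20
  lookup 24.113.192.24: bits 00011000011100011100 walk d0:-→d1:-→d2:-→d3:-→d4:-→d5:-→d6:-→d7:-→d8:-→d9:-→d10:-→d11:-→d12:-→d13:-→d14:-→d15:-→d16:-→d17:-→d18:-→d19:-→d20:H0 -> H0
  add 47.0.0.0/9 -> H0 at depth 9
  lookup 47.7.112.66: bits 001011110000011101110 walk d0:-→d1:-→d2:-→d3:-→d4:-→d5:-→d6:-→d7:-→d8:-→d9:H0→d10:-→d11:-→d12:-→d13:-→d14:-→d15:-→d16:-→d17:-→d18:-→d19:-→d20:H0→d21:- -> H0
  lookup 47.7.112.0: bits 001011110000011101110 walk d0:-→d1:-→d2:-→d3:-→d4:-→d5:-→d6:-→d7:-→d8:-→d9:H0→d10:-→d11:-→d12:-→d13:-→d14:-→d15:-→d16:-→d17:-→d18:-→d19:-→d20:H0→d21:- -> H0
  add 24.113.197.80/28 -> H1 at depth 28
  add 55.170.185.160/28 -> H2 at depth 28
  add 55.160.0.0/12 -> H0 at depth 12
  lookup 47.1.209.92: bits 0010111100000 walk d0:-→d1:-→d2:-→d3:-→d4:-→d5:-→d6:-→d7:-→d8:-→d9:H0→d10:-→d11:-→d12:-→d13:- -> H0
  lookup 24.113.192.6: bits 000110000111000111000 walk d0:-→d1:-→d2:-→d3:-→d4:-→d5:-→d6:-→d7:-→d8:-→d9:-→d10:-→d11:-→d12:-→d13:-→d14:-→d15:-→d16:-→d17:-→d18:-→d19:-→d20:H0→d21:- -> H0
  add 24.112.0.0/12 -> H2 at depth 12
  add 55.170.176.0/20 -> H0 at depth 20
  add 24.113.192.0/20 -> H0 at depth 20
  add 0.0.0.0/2 -> H2 at depth 2
  lookup 24.113.192.3: bits 000110000111000111000 walk d0:-→d1:-→d2:H2→d3:-→d4:-→d5:-→d6:-→d7:-→d8:-→d9:-→d10:-→d11:-→d12:H2→d13:-→d14:-→d15:-→d16:-→d17:-→d18:-→d19:-→d20:H0→d21:- -> H0
  - 47.0.0.0/9 clear@9
  add 47.7.119.212/32 -> H1 at depth 32
  - 55.160.0.0/12 clear@12
  add 47.7.0.0/16 -> H0 at depth 16
  lookup 55.170.176.0: bits 00110111101010101011 walk d0:-→d1:-→d2:H2→d3:-→d4:-→d5:-→d6:-→d7:-→d8:-→d9:-→d10:-→d11:-→d12:-→d13:-→d14:-→d15:-→d16:-→d17:-→d18:-→d19:-→d20:H0 -> H0
  lookup 70.217.150.67: bits 0 walk d0:-→d1:- -> no-route
  add 47.6.0.0/15 -> H0 at depth 15
  add 32.0.0.0/4 -> H0 at depth 4
  add 47.7.119.208/29 -> H1 at depth 29
  lookup 47.7.119.214: bits 001011110000011101110111110101 walk d0:-→d1:-→d2:H2→d3:-→d4:H0→d5:-→d6:-→d7:-→d8:-→d9:-→d10:-→d11:-→d12:-→d13:-→d14:-→d15:H0→d16:H0→d17:-→d18:-→d19:-→d20:H0→d21:-→d22:-→d23:-→d24:-→d25:-→d26:-→d27:-→d28:-→d29:H1→d30:- -> H1
  lookup 0.19.76.242: bits 000 walk d0:-→d1:-→d2:H2→d3:- -> H2
  lookup 47.7.20.239: bits 00101111000001110 walk d0:-→d1:-→d2:H2→d3:-→d4:H0→d5:-→d6:-→d7:-→d8:-→d9:-→d10:-→d11:-→d12:-→d13:-→d14:-→d15:H0→d16:H0→d17:- -> H0
  lookup 24.113.197.84: bits 0001100001110001110001010101 walk d0:-→d1:-→d2:H2→d3:-→d4:-→d5:-→d6:-→d7:-→d8:-→d9:-→d10:-→d11:-→d12:H2→d13:-→d14:-→d15:-→d16:-→d17:-→d18:-→d19:-→d20:H0→d21:-→d22:-→d23:-→d24:-→d25:-→d26:-→d27:-→d28:H1 -> H1

== LOOKUPS ==
["H0","H0","H0","H0","H0","H0","H0","no-route","H1","H2","H0","H1"]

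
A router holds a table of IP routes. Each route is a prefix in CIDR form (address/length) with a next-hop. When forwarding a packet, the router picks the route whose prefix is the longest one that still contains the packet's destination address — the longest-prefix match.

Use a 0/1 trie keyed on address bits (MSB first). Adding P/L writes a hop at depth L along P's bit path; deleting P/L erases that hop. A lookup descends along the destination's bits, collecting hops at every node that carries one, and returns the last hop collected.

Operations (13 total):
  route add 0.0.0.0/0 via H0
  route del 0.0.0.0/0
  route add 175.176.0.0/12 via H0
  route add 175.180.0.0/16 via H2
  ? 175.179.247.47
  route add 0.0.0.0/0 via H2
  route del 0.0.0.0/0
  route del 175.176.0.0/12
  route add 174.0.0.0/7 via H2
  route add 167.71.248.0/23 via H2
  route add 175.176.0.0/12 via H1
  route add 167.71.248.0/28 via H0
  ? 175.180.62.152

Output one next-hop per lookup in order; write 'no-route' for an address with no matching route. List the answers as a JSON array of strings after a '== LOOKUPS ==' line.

Apply in order:
  add 0.0.0.0/0 -> H0 at depth 0
  del 0.0.0.0/0 (clear depth 0)
  add 175.176.0.0/12 -> H0 at depth 12
  add 175.180.0.0/16 -> H2 at depth 16
  ? 175.179.247.47  path d0:-→d1:-→d2:-→d3:-→d4:-→d5:-→d6:-→d7:-→d8:-→d9:-→d10:-→d11:-→d12:H0→d13:-  best=H0
  add 0.0.0.0/0 -> H2 at depth 0
  del 0.0.0.0/0 (clear depth 0)
  del 175.176.0.0/12 (clear depth 12)
  add 174.0.0.0/7 -> H2 at depth 7
  add 167.71.248.0/23 -> H2 at depth 23
  add 175.176.0.0/12 -> H1 at depth 12
  add 167.71.248.0/28 -> H0 at depth 28
  ? 175.180.62.152  path d0:-→d1:-→d2:-→d3:-→d4:-→d5:-→d6:-→d7:H2→d8:-→d9:-→d10:-→d11:-→d12:H1→d13:-→d14:-→d15:-→d16:H2  best=H2

== LOOKUPS ==
["H0","H2"]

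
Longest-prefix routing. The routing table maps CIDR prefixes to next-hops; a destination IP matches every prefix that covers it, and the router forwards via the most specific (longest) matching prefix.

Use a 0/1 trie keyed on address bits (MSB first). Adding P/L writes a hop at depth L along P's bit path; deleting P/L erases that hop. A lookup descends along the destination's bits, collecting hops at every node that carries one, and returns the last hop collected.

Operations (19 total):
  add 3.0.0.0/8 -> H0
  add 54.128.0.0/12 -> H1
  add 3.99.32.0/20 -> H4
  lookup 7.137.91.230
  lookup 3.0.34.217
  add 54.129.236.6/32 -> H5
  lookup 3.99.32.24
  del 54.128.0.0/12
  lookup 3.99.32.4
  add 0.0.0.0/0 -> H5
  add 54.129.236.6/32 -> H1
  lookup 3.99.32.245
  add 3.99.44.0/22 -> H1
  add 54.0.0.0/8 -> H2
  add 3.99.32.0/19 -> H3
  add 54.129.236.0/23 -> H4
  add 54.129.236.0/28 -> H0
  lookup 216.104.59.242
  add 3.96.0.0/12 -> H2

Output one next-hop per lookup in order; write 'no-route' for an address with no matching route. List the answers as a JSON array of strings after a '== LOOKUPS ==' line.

Process each operation:
  + 3.0.0.0/8 (H0) depth=8
  + 54.128.0.0/12 (H1) depth=12
  + 3.99.32.0/20 (H4) depth=20
  ? 7.137.91.230  path d0:-→d1:-→d2:-→d3:-→d4:-→d5:-  best=no-route
  ? 3.0.34.217  path d0:-→d1:-→d2:-→d3:-→d4:-→d5:-→d6:-→d7:-→d8:H0→d9:-  best=H0
  + 54.129.236.6/32 (H5) depth=32
  ? 3.99.32.24  path d0:-→d1:-→d2:-→d3:-→d4:-→d5:-→d6:-→d7:-→d8:H0→d9:-→d10:-→d11:-→d12:-→d13:-→d14:-→d15:-→d16:-→d17:-→d18:-→d19:-→d20:H4  best=H4
  - 54.128.0.0/12 clear@12
  ? 3.99.32.4  path d0:-→d1:-→d2:-→d3:-→d4:-→d5:-→d6:-→d7:-→d8:H0→d9:-→d10:-→d11:-→d12:-→d13:-→d14:-→d15:-→d16:-→d17:-→d18:-→d19:-→d20:H4  best=H4
  + 0.0.0.0/0 (H5) depth=0
  + 54.129.236.6/32 (H1) depth=32
  ? 3.99.32.245  path d0:H5→d1:-→d2:-→d3:-→d4:-→d5:-→d6:-→d7:-→d8:H0→d9:-→d10:-→d11:-→d12:-→d13:-→d14:-→d15:-→d16:-→d17:-→d18:-→d19:-→d20:H4  best=H4
  + 3.99.44.0/22 (H1) depth=22
  + 54.0.0.0/8 (H2) depth=8
  + 3.99.32.0/19 (H3) depth=19
  + 54.129.236.0/23 (H4) depth=23
  + 54.129.236.0/28 (H0) depth=28
  ? 216.104.59.242  path d0:H5  best=H5
  + 3.96.0.0/12 (H2) depth=12

== LOOKUPS ==
["no-route","H0","H4","H4","H4","H5"]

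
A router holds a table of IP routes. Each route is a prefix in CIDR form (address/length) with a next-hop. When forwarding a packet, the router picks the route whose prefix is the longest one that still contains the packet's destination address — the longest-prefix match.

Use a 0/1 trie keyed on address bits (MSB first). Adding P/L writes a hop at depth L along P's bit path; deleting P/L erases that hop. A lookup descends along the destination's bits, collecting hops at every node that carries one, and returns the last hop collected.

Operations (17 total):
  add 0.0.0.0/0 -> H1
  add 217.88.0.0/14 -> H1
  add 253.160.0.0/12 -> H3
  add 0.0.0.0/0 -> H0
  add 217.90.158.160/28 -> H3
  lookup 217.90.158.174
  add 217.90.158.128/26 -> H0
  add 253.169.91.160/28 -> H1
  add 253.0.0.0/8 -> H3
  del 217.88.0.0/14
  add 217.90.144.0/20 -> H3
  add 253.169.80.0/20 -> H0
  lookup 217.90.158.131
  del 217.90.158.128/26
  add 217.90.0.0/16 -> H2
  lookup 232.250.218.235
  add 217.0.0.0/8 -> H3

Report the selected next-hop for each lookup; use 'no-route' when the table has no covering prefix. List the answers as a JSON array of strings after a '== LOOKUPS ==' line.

Apply in order:
  add 0.0.0.0/0 -> H1 at depth 0
  add 217.88.0.0/14 -> H1 at depth 14
  add 253.160.0.0/12 -> H3 at depth 12
  add 0.0.0.0/0 -> H0 at depth 0
  add 217.90.158.160/28 -> H3 at depth 28
  ? 217.90.158.174  path d0:H0→d1:-→d2:-→d3:-→d4:-→d5:-→d6:-→d7:-→d8:-→d9:-→d10:-→d11:-→d12:-→d13:-→d14:H1→d15:-→d16:-→d17:-→d18:-→d19:-→d20:-→d21:-→d22:-→d23:-→d24:-→d25:-→d26:-→d27:-→d28:H3  best=H3
  add 217.90.158.128/26 -> H0 at depth 26
  add 253.169.91.160/28 -> H1 at depth 28
  add 253.0.0.0/8 -> H3 at depth 8
  del 217.88.0.0/14 (clear depth 14)
  add 217.90.144.0/20 -> H3 at depth 20
  add 253.169.80.0/20 -> H0 at depth 20
  ? 217.90.158.131  path d0:H0→d1:-→d2:-→d3:-→d4:-→d5:-→d6:-→d7:-→d8:-→d9:-→d10:-→d11:-→d12:-→d13:-→d14:-→d15:-→d16:-→d17:-→d18:-→d19:-→d20:H3→d21:-→d22:-→d23:-→d24:-→d25:-→d26:H0  best=H0
  del 217.90.158.128/26 (clear depth 26)
  add 217.90.0.0/16 -> H2 at depth 16
  ? 232.250.218.235  path d0:H0→d1:-→d2:-→d3:-  best=H0
  add 217.0.0.0/8 -> H3 at depth 8

== LOOKUPS ==
["H3","H0","H0"]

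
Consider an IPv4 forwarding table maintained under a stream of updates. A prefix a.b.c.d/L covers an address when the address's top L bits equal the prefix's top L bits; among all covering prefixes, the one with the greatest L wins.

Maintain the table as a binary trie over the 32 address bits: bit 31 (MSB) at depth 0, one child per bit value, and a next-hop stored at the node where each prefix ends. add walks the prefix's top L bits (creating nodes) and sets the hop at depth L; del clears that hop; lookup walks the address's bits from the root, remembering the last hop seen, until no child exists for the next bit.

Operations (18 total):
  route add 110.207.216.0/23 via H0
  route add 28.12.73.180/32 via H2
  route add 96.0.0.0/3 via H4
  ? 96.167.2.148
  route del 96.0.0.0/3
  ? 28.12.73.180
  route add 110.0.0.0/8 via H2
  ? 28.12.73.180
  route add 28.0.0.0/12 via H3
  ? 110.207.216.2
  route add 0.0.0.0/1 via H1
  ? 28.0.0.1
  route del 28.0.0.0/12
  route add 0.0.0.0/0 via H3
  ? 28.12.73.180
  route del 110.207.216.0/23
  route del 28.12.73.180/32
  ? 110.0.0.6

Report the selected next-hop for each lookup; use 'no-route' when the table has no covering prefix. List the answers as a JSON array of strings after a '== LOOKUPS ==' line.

Apply in order:
  add 110.207.216.0/23 -> H0 at depth 23
  add 28.12.73.180/32 -> H2 at depth 32
  add 96.0.0.0/3 -> H4 at depth 3
  ? 96.167.2.148  path d0:-→d1:-→d2:-→d3:H4→d4:-  best=H4
  - 96.0.0.0/3 clear@3
  ? 28.12.73.180  path d0:-→d1:-→d2:-→d3:-→d4:-→d5:-→d6:-→d7:-→d8:-→d9:-→d10:-→d11:-→d12:-→d13:-→d14:-→d15:-→d16:-→d17:-→d18:-→d19:-→d20:-→d21:-→d22:-→d23:-→d24:-→d25:-→d26:-→d27:-→d28:-→d29:-→d30:-→d31:-→d32:H2  best=H2
  add 110.0.0.0/8 -> H2 at depth 8
  ? 28.12.73.180  path d0:-→d1:-→d2:-→d3:-→d4:-→d5:-→d6:-→d7:-→d8:-→d9:-→d10:-→d11:-→d12:-→d13:-→d14:-→d15:-→d16:-→d17:-→d18:-→d19:-→d20:-→d21:-→d22:-→d23:-→d24:-→d25:-→d26:-→d27:-→d28:-→d29:-→d30:-→d31:-→d32:H2  best=H2
  add 28.0.0.0/12 -> H3 at depth 12
  ? 110.207.216.2  path d0:-→d1:-→d2:-→d3:-→d4:-→d5:-→d6:-→d7:-→d8:H2→d9:-→d10:-→d11:-→d12:-→d13:-→d14:-→d15:-→d16:-→d17:-→d18:-→d19:-→d20:-→d21:-→d22:-→d23:H0  best=H0
  add 0.0.0.0/1 -> H1 at depth 1
  ? 28.0.0.1  path d0:-→d1:H1→d2:-→d3:-→d4:-→d5:-→d6:-→d7:-→d8:-→d9:-→d10:-→d11:-→d12:H3  best=H3
  - 28.0.0.0/12 clear@12
  add 0.0.0.0/0 -> H3 at depth 0
  ? 28.12.73.180  path d0:H3→d1:H1→d2:-→d3:-→d4:-→d5:-→d6:-→d7:-→d8:-→d9:-→d10:-→d11:-→d12:-→d13:-→d14:-→d15:-→d16:-→d17:-→d18:-→d19:-→d20:-→d21:-→d22:-→d23:-→d24:-→d25:-→d26:-→d27:-→d28:-→d29:-→d30:-→d31:-→d32:H2  best=H2
  - 110.207.216.0/23 clear@23
  - 28.12.73.180/32 clear@32
  ? 110.0.0.6  path d0:H3→d1:H1→d2:-→d3:-→d4:-→d5:-→d6:-→d7:-→d8:H2  best=H2

== LOOKUPS ==
["H4","H2","H2","H0","H3","H2","H2"]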